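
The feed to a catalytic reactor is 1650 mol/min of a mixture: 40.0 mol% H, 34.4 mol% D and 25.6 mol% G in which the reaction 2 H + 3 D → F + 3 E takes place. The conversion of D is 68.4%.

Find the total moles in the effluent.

1520 mol/min

D reacted = 0.684 × 567.6 = 388.2 mol/min; ν_D = −3, so ξ = 388.2/3 = 129.4 mol/min.
Outlet amounts (n = n₀ + ν ξ):
  H: 660 − 2(129.4) = 401.2
  D: 567.6 − 3(129.4) = 179.4
  F: 0 + 1(129.4) = 129.4
  E: 0 + 3(129.4) = 388.2
  G: 422.4 (inert)
Total out = 401.2 + 179.4 + 129.4 + 388.2 + 422.4 = 1521 mol/min.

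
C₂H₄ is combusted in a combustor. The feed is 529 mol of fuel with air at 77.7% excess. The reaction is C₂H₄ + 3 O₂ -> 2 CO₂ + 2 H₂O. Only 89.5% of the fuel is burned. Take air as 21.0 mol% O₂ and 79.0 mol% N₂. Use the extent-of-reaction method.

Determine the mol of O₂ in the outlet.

1400 mol

Stoichiometric O₂ = 3 × 529 = 1587 mol; O₂ fed = 1587 × 1.777 = 2820 mol.
N₂ fed = 2820 × 79/21 = 10610 mol.
Fuel reacted = 0.895 × 529 → ξ = 473.5 mol.
Outlet (n = n₀ + ν ξ):
  C₂H₄: 529 − 1(473.5) = 55.55
  O₂: 2820 − 3(473.5) = 1400
  N₂: 10610 (inert)
  CO₂: 0 + 2(473.5) = 946.9
  H₂O: 0 + 2(473.5) = 946.9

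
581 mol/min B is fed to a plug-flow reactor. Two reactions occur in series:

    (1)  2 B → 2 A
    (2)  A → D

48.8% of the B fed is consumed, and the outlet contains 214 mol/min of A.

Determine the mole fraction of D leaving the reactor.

Conversion of B: B consumed = 2ξ₁ = 0.488 × 581 → ξ₁ = 141.8 mol/min.
A balance: n_A = 0 + 2ξ₁ − 1ξ₂ = 214 → ξ₂ = (2·141.8 − 214)/1 = 69.53 mol/min.
Outlet amounts (n = n₀ + Σ ν·ξ):
  B: 581 − 2(141.8) = 297.5
  A: 0 + 2(141.8) − 1(69.53) = 214
  D: 0 + 1(69.53) = 69.53
Total out = 581 mol/min; y_D = 69.53 / 581 = 0.1197.

0.12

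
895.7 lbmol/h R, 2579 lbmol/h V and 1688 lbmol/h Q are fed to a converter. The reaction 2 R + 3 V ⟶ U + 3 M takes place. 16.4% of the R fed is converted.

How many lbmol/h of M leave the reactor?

220 lbmol/h

R reacted = 0.164 × 895.7 = 146.9 lbmol/h; ν_R = −2, so ξ = 146.9/2 = 73.45 lbmol/h.
Outlet amounts (n = n₀ + ν ξ):
  R: 895.7 − 2(73.45) = 748.8
  V: 2579 − 3(73.45) = 2359
  U: 0 + 1(73.45) = 73.45
  M: 0 + 3(73.45) = 220.3
  Q: 1688 (inert)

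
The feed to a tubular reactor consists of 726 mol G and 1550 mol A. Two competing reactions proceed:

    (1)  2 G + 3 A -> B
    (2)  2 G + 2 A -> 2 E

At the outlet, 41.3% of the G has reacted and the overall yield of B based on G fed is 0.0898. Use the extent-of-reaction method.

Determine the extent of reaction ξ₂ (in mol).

Yield of B: 1ξ₁ / 726 = 0.0898 → ξ₁ = 65.19 mol.
Conversion of G: 2ξ₁ + 2ξ₂ = 0.413 × 726 = 299.8 → ξ₂ = 84.72 mol.
Outlet amounts (n = n₀ + Σ ν·ξ):
  G: 726 − 2(65.19) − 2(84.72) = 426.2
  A: 1550 − 3(65.19) − 2(84.72) = 1185
  B: 0 + 1(65.19) = 65.19
  E: 0 + 2(84.72) = 169.4

ξ₂ = 84.7 mol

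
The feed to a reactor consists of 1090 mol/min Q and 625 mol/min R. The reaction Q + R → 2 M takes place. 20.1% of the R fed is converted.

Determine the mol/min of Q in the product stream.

R reacted = 0.201 × 625 = 125.6 mol/min; ν_R = −1, so ξ = 125.6/1 = 125.6 mol/min.
Outlet amounts (n = n₀ + ν ξ):
  Q: 1090 − 1(125.6) = 964.4
  R: 625 − 1(125.6) = 499.4
  M: 0 + 2(125.6) = 251.3

964 mol/min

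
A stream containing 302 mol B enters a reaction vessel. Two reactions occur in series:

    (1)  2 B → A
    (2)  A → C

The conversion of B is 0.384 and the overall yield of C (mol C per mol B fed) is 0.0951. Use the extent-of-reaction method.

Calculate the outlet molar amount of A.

Conversion of B: B consumed = 2ξ₁ = 0.384 × 302 → ξ₁ = 57.98 mol.
Yield of C: 1ξ₂ / 302 = 0.0951 → ξ₂ = 28.72 mol.
Outlet amounts (n = n₀ + Σ ν·ξ):
  B: 302 − 2(57.98) = 186
  A: 0 + 1(57.98) − 1(28.72) = 29.26
  C: 0 + 1(28.72) = 28.72

29.3 mol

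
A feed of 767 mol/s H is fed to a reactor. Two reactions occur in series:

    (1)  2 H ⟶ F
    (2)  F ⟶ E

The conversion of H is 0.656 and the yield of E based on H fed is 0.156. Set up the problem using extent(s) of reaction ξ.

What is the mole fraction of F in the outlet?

0.256

Conversion of H: H consumed = 2ξ₁ = 0.656 × 767 → ξ₁ = 251.6 mol/s.
Yield of E: 1ξ₂ / 767 = 0.156 → ξ₂ = 119.7 mol/s.
Outlet amounts (n = n₀ + Σ ν·ξ):
  H: 767 − 2(251.6) = 263.8
  F: 0 + 1(251.6) − 1(119.7) = 131.9
  E: 0 + 1(119.7) = 119.7
Total out = 515.4 mol/s; y_F = 131.9 / 515.4 = 0.256.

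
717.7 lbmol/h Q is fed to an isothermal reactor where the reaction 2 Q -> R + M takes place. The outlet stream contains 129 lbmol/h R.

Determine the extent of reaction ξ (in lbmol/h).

For R: n = n₀ + 1ξ → 129 = 0 + 1ξ, giving ξ = 129 lbmol/h.
Outlet amounts (n = n₀ + ν ξ):
  Q: 717.7 − 2(129) = 459.7
  R: 0 + 1(129) = 129
  M: 0 + 1(129) = 129

ξ = 129 lbmol/h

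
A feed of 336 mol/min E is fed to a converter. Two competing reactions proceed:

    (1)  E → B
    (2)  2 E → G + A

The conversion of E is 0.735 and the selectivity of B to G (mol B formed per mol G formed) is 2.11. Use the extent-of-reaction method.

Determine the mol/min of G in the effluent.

60.1 mol/min

Conversion of E: E consumed = 0.735 × 336 = 247 mol/min = 1ξ₁ + 2ξ₂.
Selectivity: 1ξ₁ / (1ξ₂) = 2.11 → ξ₁ = 2.11 ξ₂.
Substitute: (1·2.11 + 2) ξ₂ = 247 → ξ₂ = 60.09 mol/min, ξ₁ = 126.8 mol/min.
Outlet amounts (n = n₀ + Σ ν·ξ):
  E: 336 − 1(126.8) − 2(60.09) = 89.04
  B: 0 + 1(126.8) = 126.8
  G: 0 + 1(60.09) = 60.09
  A: 0 + 1(60.09) = 60.09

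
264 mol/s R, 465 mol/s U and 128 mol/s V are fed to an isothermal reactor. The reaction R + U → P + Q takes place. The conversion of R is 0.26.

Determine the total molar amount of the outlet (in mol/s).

857 mol/s

R reacted = 0.26 × 264 = 68.64 mol/s; ν_R = −1, so ξ = 68.64/1 = 68.64 mol/s.
Outlet amounts (n = n₀ + ν ξ):
  R: 264 − 1(68.64) = 195.4
  U: 465 − 1(68.64) = 396.4
  P: 0 + 1(68.64) = 68.64
  Q: 0 + 1(68.64) = 68.64
  V: 128 (inert)
Total out = 195.4 + 396.4 + 68.64 + 68.64 + 128 = 857 mol/s.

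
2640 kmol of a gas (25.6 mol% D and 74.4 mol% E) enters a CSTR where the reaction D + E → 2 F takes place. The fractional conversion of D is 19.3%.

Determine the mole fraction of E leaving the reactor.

D reacted = 0.193 × 675.8 = 130.4 kmol; ν_D = −1, so ξ = 130.4/1 = 130.4 kmol.
Outlet amounts (n = n₀ + ν ξ):
  D: 675.8 − 1(130.4) = 545.4
  E: 1964 − 1(130.4) = 1834
  F: 0 + 2(130.4) = 260.9
Total out = 2640 kmol; y_E = 1834 / 2640 = 0.6946.

0.695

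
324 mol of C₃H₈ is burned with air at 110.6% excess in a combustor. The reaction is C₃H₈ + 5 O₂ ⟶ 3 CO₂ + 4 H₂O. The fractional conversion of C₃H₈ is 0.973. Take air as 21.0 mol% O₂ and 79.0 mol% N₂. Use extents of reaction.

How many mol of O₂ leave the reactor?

1840 mol

Stoichiometric O₂ = 5 × 324 = 1620 mol; O₂ fed = 1620 × 2.106 = 3412 mol.
N₂ fed = 3412 × 79/21 = 12830 mol.
Fuel reacted = 0.973 × 324 → ξ = 315.3 mol.
Outlet (n = n₀ + ν ξ):
  C₃H₈: 324 − 1(315.3) = 8.748
  O₂: 3412 − 5(315.3) = 1835
  N₂: 12830 (inert)
  CO₂: 0 + 3(315.3) = 945.8
  H₂O: 0 + 4(315.3) = 1261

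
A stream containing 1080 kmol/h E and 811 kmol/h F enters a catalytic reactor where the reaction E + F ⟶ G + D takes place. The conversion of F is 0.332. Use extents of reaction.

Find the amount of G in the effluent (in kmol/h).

269 kmol/h

F reacted = 0.332 × 811 = 269.3 kmol/h; ν_F = −1, so ξ = 269.3/1 = 269.3 kmol/h.
Outlet amounts (n = n₀ + ν ξ):
  E: 1080 − 1(269.3) = 810.7
  F: 811 − 1(269.3) = 541.7
  G: 0 + 1(269.3) = 269.3
  D: 0 + 1(269.3) = 269.3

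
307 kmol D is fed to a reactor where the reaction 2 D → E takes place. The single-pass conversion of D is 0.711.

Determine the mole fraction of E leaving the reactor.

D reacted = 0.711 × 307 = 218.3 kmol; ν_D = −2, so ξ = 218.3/2 = 109.1 kmol.
Outlet amounts (n = n₀ + ν ξ):
  D: 307 − 2(109.1) = 88.72
  E: 0 + 1(109.1) = 109.1
Total out = 197.9 kmol; y_E = 109.1 / 197.9 = 0.5516.

0.552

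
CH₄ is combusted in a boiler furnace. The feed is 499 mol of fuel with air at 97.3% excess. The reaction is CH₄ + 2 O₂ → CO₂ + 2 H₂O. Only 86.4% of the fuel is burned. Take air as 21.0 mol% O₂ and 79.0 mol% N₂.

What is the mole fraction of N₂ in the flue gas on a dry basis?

0.822

Stoichiometric O₂ = 2 × 499 = 998 mol; O₂ fed = 998 × 1.973 = 1969 mol.
N₂ fed = 1969 × 79/21 = 7407 mol.
Fuel reacted = 0.864 × 499 → ξ = 431.1 mol.
Outlet (n = n₀ + ν ξ):
  CH₄: 499 − 1(431.1) = 67.86
  O₂: 1969 − 2(431.1) = 1107
  N₂: 7407 (inert)
  CO₂: 0 + 1(431.1) = 431.1
  H₂O: 0 + 2(431.1) = 862.3
Dry total = 9013 mol; y_N₂ (dry) = 7407 / 9013 = 0.8218.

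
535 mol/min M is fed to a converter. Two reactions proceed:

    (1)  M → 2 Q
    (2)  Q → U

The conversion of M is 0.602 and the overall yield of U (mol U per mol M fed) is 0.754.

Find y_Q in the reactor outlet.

Conversion of M: M consumed = 1ξ₁ = 0.602 × 535 → ξ₁ = 322.1 mol/min.
Yield of U: 1ξ₂ / 535 = 0.754 → ξ₂ = 403.4 mol/min.
Outlet amounts (n = n₀ + Σ ν·ξ):
  M: 535 − 1(322.1) = 212.9
  Q: 0 + 2(322.1) − 1(403.4) = 240.8
  U: 0 + 1(403.4) = 403.4
Total out = 857.1 mol/min; y_Q = 240.8 / 857.1 = 0.2809.

0.281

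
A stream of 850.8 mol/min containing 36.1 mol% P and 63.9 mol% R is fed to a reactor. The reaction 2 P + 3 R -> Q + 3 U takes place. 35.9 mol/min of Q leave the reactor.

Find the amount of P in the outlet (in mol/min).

235 mol/min

For Q: n = n₀ + 1ξ → 35.9 = 0 + 1ξ, giving ξ = 35.9 mol/min.
Outlet amounts (n = n₀ + ν ξ):
  P: 307.1 − 2(35.9) = 235.3
  R: 543.7 − 3(35.9) = 436
  Q: 0 + 1(35.9) = 35.9
  U: 0 + 3(35.9) = 107.7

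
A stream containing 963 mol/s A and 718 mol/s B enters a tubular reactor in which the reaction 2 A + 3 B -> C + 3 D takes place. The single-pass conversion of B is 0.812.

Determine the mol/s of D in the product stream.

B reacted = 0.812 × 718 = 583 mol/s; ν_B = −3, so ξ = 583/3 = 194.3 mol/s.
Outlet amounts (n = n₀ + ν ξ):
  A: 963 − 2(194.3) = 574.3
  B: 718 − 3(194.3) = 135
  C: 0 + 1(194.3) = 194.3
  D: 0 + 3(194.3) = 583

583 mol/s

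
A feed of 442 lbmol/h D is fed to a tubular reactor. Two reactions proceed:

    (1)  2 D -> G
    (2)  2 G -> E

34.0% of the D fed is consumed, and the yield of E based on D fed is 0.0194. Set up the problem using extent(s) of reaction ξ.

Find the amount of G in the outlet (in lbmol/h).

58 lbmol/h

Conversion of D: D consumed = 2ξ₁ = 0.34 × 442 → ξ₁ = 75.14 lbmol/h.
Yield of E: 1ξ₂ / 442 = 0.0194 → ξ₂ = 8.575 lbmol/h.
Outlet amounts (n = n₀ + Σ ν·ξ):
  D: 442 − 2(75.14) = 291.7
  G: 0 + 1(75.14) − 2(8.575) = 57.99
  E: 0 + 1(8.575) = 8.575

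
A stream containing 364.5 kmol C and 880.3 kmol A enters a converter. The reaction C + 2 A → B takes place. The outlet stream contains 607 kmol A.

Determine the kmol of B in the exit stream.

For A: n = n₀ − 2ξ → 607 = 880.3 − 2ξ, giving ξ = 136.6 kmol.
Outlet amounts (n = n₀ + ν ξ):
  C: 364.5 − 1(136.6) = 227.9
  A: 880.3 − 2(136.6) = 607
  B: 0 + 1(136.6) = 136.6

137 kmol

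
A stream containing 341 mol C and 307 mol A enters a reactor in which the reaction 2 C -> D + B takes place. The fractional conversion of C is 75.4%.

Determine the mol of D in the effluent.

129 mol

C reacted = 0.754 × 341 = 257.1 mol; ν_C = −2, so ξ = 257.1/2 = 128.6 mol.
Outlet amounts (n = n₀ + ν ξ):
  C: 341 − 2(128.6) = 83.89
  D: 0 + 1(128.6) = 128.6
  B: 0 + 1(128.6) = 128.6
  A: 307 (inert)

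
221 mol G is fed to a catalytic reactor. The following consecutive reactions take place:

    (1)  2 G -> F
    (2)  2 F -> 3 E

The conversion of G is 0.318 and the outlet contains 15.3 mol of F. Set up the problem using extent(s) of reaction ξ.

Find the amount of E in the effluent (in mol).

29.8 mol

Conversion of G: G consumed = 2ξ₁ = 0.318 × 221 → ξ₁ = 35.14 mol.
F balance: n_F = 0 + 1ξ₁ − 2ξ₂ = 15.3 → ξ₂ = (1·35.14 − 15.3)/2 = 9.92 mol.
Outlet amounts (n = n₀ + Σ ν·ξ):
  G: 221 − 2(35.14) = 150.7
  F: 0 + 1(35.14) − 2(9.92) = 15.3
  E: 0 + 3(9.92) = 29.76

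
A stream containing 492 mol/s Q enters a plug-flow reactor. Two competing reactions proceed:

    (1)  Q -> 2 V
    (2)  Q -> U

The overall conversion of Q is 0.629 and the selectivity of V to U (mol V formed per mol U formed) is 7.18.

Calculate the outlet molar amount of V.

Conversion of Q: Q consumed = 0.629 × 492 = 309.5 mol/s = 1ξ₁ + 1ξ₂.
Selectivity: 2ξ₁ / (1ξ₂) = 7.18 → ξ₁ = 3.59 ξ₂.
Substitute: (1·3.59 + 1) ξ₂ = 309.5 → ξ₂ = 67.42 mol/s, ξ₁ = 242 mol/s.
Outlet amounts (n = n₀ + Σ ν·ξ):
  Q: 492 − 1(242) − 1(67.42) = 182.5
  V: 0 + 2(242) = 484.1
  U: 0 + 1(67.42) = 67.42

484 mol/s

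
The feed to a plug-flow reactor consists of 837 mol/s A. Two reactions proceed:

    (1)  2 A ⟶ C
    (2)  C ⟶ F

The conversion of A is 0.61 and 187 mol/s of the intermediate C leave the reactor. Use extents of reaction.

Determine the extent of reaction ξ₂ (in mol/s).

ξ₂ = 68.3 mol/s

Conversion of A: A consumed = 2ξ₁ = 0.61 × 837 → ξ₁ = 255.3 mol/s.
C balance: n_C = 0 + 1ξ₁ − 1ξ₂ = 187 → ξ₂ = (1·255.3 − 187)/1 = 68.28 mol/s.
Outlet amounts (n = n₀ + Σ ν·ξ):
  A: 837 − 2(255.3) = 326.4
  C: 0 + 1(255.3) − 1(68.28) = 187
  F: 0 + 1(68.28) = 68.28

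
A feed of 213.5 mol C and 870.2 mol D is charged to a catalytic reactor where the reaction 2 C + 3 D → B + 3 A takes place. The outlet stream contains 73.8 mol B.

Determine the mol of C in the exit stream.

For B: n = n₀ + 1ξ → 73.8 = 0 + 1ξ, giving ξ = 73.8 mol.
Outlet amounts (n = n₀ + ν ξ):
  C: 213.5 − 2(73.8) = 65.9
  D: 870.2 − 3(73.8) = 648.8
  B: 0 + 1(73.8) = 73.8
  A: 0 + 3(73.8) = 221.4

65.9 mol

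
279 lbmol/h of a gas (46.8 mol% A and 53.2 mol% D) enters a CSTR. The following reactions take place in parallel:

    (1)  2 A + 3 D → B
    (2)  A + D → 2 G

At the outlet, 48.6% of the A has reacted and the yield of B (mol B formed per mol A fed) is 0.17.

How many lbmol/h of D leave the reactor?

Yield of B: 1ξ₁ / 130.6 = 0.17 → ξ₁ = 22.2 lbmol/h.
Conversion of A: 2ξ₁ + 1ξ₂ = 0.486 × 130.6 = 63.46 → ξ₂ = 19.06 lbmol/h.
Outlet amounts (n = n₀ + Σ ν·ξ):
  A: 130.6 − 2(22.2) − 1(19.06) = 67.11
  D: 148.4 − 3(22.2) − 1(19.06) = 62.77
  B: 0 + 1(22.2) = 22.2
  G: 0 + 2(19.06) = 38.13

62.8 lbmol/h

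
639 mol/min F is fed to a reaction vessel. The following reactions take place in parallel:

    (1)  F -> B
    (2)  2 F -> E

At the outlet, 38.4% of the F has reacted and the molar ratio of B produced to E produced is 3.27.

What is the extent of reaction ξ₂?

ξ₂ = 46.6 mol/min

Conversion of F: F consumed = 0.384 × 639 = 245.4 mol/min = 1ξ₁ + 2ξ₂.
Selectivity: 1ξ₁ / (1ξ₂) = 3.27 → ξ₁ = 3.27 ξ₂.
Substitute: (1·3.27 + 2) ξ₂ = 245.4 → ξ₂ = 46.56 mol/min, ξ₁ = 152.3 mol/min.
Outlet amounts (n = n₀ + Σ ν·ξ):
  F: 639 − 1(152.3) − 2(46.56) = 393.6
  B: 0 + 1(152.3) = 152.3
  E: 0 + 1(46.56) = 46.56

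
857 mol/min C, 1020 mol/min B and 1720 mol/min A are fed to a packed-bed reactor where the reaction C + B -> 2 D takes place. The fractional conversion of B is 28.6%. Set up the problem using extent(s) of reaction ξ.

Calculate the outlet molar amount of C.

B reacted = 0.286 × 1020 = 291.7 mol/min; ν_B = −1, so ξ = 291.7/1 = 291.7 mol/min.
Outlet amounts (n = n₀ + ν ξ):
  C: 857 − 1(291.7) = 565.3
  B: 1020 − 1(291.7) = 728.3
  D: 0 + 2(291.7) = 583.4
  A: 1720 (inert)

565 mol/min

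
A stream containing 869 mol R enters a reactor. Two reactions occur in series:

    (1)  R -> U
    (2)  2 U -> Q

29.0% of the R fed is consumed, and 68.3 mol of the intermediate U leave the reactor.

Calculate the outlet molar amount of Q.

Conversion of R: R consumed = 1ξ₁ = 0.29 × 869 → ξ₁ = 252 mol.
U balance: n_U = 0 + 1ξ₁ − 2ξ₂ = 68.3 → ξ₂ = (1·252 − 68.3)/2 = 91.85 mol.
Outlet amounts (n = n₀ + Σ ν·ξ):
  R: 869 − 1(252) = 617
  U: 0 + 1(252) − 2(91.85) = 68.3
  Q: 0 + 1(91.85) = 91.85

91.9 mol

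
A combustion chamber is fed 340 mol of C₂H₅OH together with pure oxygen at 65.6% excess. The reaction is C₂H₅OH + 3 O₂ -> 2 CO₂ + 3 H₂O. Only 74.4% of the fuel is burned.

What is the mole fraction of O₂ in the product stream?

0.408

Stoichiometric O₂ = 3 × 340 = 1020 mol; O₂ fed = 1020 × 1.656 = 1689 mol.
Fuel reacted = 0.744 × 340 → ξ = 253 mol.
Outlet (n = n₀ + ν ξ):
  C₂H₅OH: 340 − 1(253) = 87.04
  O₂: 1689 − 3(253) = 930.2
  CO₂: 0 + 2(253) = 505.9
  H₂O: 0 + 3(253) = 758.9
Total out = 2282 mol; y_O₂ = 930.2 / 2282 = 0.4076.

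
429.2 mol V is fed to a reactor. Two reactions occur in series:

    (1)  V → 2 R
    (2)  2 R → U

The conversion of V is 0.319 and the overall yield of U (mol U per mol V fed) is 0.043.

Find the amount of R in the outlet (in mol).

237 mol

Conversion of V: V consumed = 1ξ₁ = 0.319 × 429.2 → ξ₁ = 136.9 mol.
Yield of U: 1ξ₂ / 429.2 = 0.043 → ξ₂ = 18.46 mol.
Outlet amounts (n = n₀ + Σ ν·ξ):
  V: 429.2 − 1(136.9) = 292.3
  R: 0 + 2(136.9) − 2(18.46) = 236.9
  U: 0 + 1(18.46) = 18.46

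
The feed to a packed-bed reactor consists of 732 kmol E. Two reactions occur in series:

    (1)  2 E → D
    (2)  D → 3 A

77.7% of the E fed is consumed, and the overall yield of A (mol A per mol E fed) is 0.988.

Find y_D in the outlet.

Conversion of E: E consumed = 2ξ₁ = 0.777 × 732 → ξ₁ = 284.4 kmol.
Yield of A: 3ξ₂ / 732 = 0.988 → ξ₂ = 241.1 kmol.
Outlet amounts (n = n₀ + Σ ν·ξ):
  E: 732 − 2(284.4) = 163.2
  D: 0 + 1(284.4) − 1(241.1) = 43.31
  A: 0 + 3(241.1) = 723.2
Total out = 929.8 kmol; y_D = 43.31 / 929.8 = 0.04658.

0.0466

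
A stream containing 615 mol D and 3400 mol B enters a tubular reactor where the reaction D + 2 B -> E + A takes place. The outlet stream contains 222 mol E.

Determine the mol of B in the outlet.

For E: n = n₀ + 1ξ → 222 = 0 + 1ξ, giving ξ = 222 mol.
Outlet amounts (n = n₀ + ν ξ):
  D: 615 − 1(222) = 393
  B: 3400 − 2(222) = 2956
  E: 0 + 1(222) = 222
  A: 0 + 1(222) = 222

2960 mol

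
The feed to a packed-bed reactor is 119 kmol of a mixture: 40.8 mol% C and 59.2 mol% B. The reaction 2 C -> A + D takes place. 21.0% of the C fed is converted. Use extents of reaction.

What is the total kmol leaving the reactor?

C reacted = 0.21 × 48.55 = 10.2 kmol; ν_C = −2, so ξ = 10.2/2 = 5.098 kmol.
Outlet amounts (n = n₀ + ν ξ):
  C: 48.55 − 2(5.098) = 38.36
  A: 0 + 1(5.098) = 5.098
  D: 0 + 1(5.098) = 5.098
  B: 70.45 (inert)
Total out = 38.36 + 5.098 + 5.098 + 70.45 = 119 kmol.

119 kmol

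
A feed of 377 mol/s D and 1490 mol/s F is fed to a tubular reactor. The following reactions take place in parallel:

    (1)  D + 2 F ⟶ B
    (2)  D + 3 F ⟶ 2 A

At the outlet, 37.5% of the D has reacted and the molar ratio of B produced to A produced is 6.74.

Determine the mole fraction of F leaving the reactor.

0.756

Conversion of D: D consumed = 0.375 × 377 = 141.4 mol/s = 1ξ₁ + 1ξ₂.
Selectivity: 1ξ₁ / (2ξ₂) = 6.74 → ξ₁ = 13.48 ξ₂.
Substitute: (1·13.48 + 1) ξ₂ = 141.4 → ξ₂ = 9.763 mol/s, ξ₁ = 131.6 mol/s.
Outlet amounts (n = n₀ + Σ ν·ξ):
  D: 377 − 1(131.6) − 1(9.763) = 235.6
  F: 1490 − 2(131.6) − 3(9.763) = 1197
  B: 0 + 1(131.6) = 131.6
  A: 0 + 2(9.763) = 19.53
Total out = 1584 mol/s; y_F = 1197 / 1584 = 0.7559.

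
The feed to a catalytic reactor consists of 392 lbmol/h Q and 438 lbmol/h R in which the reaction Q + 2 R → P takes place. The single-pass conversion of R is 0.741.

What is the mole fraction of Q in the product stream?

R reacted = 0.741 × 438 = 324.6 lbmol/h; ν_R = −2, so ξ = 324.6/2 = 162.3 lbmol/h.
Outlet amounts (n = n₀ + ν ξ):
  Q: 392 − 1(162.3) = 229.7
  R: 438 − 2(162.3) = 113.4
  P: 0 + 1(162.3) = 162.3
Total out = 505.4 lbmol/h; y_Q = 229.7 / 505.4 = 0.4545.

0.454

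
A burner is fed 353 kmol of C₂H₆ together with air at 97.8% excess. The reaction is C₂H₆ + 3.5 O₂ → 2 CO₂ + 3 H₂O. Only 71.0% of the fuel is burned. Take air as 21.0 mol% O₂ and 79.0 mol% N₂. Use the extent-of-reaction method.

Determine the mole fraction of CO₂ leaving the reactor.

0.0414

Stoichiometric O₂ = 3.5 × 353 = 1236 kmol; O₂ fed = 1236 × 1.978 = 2444 kmol.
N₂ fed = 2444 × 79/21 = 9193 kmol.
Fuel reacted = 0.71 × 353 → ξ = 250.6 kmol.
Outlet (n = n₀ + ν ξ):
  C₂H₆: 353 − 1(250.6) = 102.4
  O₂: 2444 − 3.5(250.6) = 1567
  N₂: 9193 (inert)
  CO₂: 0 + 2(250.6) = 501.3
  H₂O: 0 + 3(250.6) = 751.9
Total out = 12120 kmol; y_CO₂ = 501.3 / 12120 = 0.04137.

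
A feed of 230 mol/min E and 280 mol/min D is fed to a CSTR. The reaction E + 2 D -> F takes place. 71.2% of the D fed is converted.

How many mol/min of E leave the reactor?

D reacted = 0.712 × 280 = 199.4 mol/min; ν_D = −2, so ξ = 199.4/2 = 99.68 mol/min.
Outlet amounts (n = n₀ + ν ξ):
  E: 230 − 1(99.68) = 130.3
  D: 280 − 2(99.68) = 80.64
  F: 0 + 1(99.68) = 99.68

130 mol/min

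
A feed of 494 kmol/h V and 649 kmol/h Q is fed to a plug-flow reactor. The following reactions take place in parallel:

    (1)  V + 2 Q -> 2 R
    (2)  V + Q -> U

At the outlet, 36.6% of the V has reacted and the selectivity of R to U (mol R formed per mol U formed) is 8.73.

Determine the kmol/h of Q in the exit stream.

321 kmol/h

Conversion of V: V consumed = 0.366 × 494 = 180.8 kmol/h = 1ξ₁ + 1ξ₂.
Selectivity: 2ξ₁ / (1ξ₂) = 8.73 → ξ₁ = 4.365 ξ₂.
Substitute: (1·4.365 + 1) ξ₂ = 180.8 → ξ₂ = 33.7 kmol/h, ξ₁ = 147.1 kmol/h.
Outlet amounts (n = n₀ + Σ ν·ξ):
  V: 494 − 1(147.1) − 1(33.7) = 313.2
  Q: 649 − 2(147.1) − 1(33.7) = 321.1
  R: 0 + 2(147.1) = 294.2
  U: 0 + 1(33.7) = 33.7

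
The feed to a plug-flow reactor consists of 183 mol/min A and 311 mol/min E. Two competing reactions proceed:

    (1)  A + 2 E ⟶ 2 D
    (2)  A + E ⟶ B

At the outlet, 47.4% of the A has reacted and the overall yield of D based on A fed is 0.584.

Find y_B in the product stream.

0.0818

Yield of D: 2ξ₁ / 183 = 0.584 → ξ₁ = 53.44 mol/min.
Conversion of A: 1ξ₁ + 1ξ₂ = 0.474 × 183 = 86.74 → ξ₂ = 33.31 mol/min.
Outlet amounts (n = n₀ + Σ ν·ξ):
  A: 183 − 1(53.44) − 1(33.31) = 96.26
  E: 311 − 2(53.44) − 1(33.31) = 170.8
  D: 0 + 2(53.44) = 106.9
  B: 0 + 1(33.31) = 33.31
Total out = 407.3 mol/min; y_B = 33.31 / 407.3 = 0.08178.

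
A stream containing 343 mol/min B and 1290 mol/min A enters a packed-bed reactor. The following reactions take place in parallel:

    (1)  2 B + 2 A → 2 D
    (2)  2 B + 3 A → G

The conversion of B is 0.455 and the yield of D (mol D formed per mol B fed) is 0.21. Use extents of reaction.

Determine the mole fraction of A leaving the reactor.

Yield of D: 2ξ₁ / 343 = 0.21 → ξ₁ = 36.02 mol/min.
Conversion of B: 2ξ₁ + 2ξ₂ = 0.455 × 343 = 156.1 → ξ₂ = 42.02 mol/min.
Outlet amounts (n = n₀ + Σ ν·ξ):
  B: 343 − 2(36.02) − 2(42.02) = 186.9
  A: 1290 − 2(36.02) − 3(42.02) = 1092
  D: 0 + 2(36.02) = 72.03
  G: 0 + 1(42.02) = 42.02
Total out = 1393 mol/min; y_A = 1092 / 1393 = 0.7839.

0.784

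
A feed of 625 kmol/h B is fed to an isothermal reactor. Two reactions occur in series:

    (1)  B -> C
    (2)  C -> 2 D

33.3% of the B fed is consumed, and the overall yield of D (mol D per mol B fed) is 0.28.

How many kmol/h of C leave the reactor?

Conversion of B: B consumed = 1ξ₁ = 0.333 × 625 → ξ₁ = 208.1 kmol/h.
Yield of D: 2ξ₂ / 625 = 0.28 → ξ₂ = 87.5 kmol/h.
Outlet amounts (n = n₀ + Σ ν·ξ):
  B: 625 − 1(208.1) = 416.9
  C: 0 + 1(208.1) − 1(87.5) = 120.6
  D: 0 + 2(87.5) = 175

121 kmol/h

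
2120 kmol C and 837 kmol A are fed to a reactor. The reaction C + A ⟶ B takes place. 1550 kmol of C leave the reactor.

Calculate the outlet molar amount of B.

570 kmol

For C: n = n₀ − 1ξ → 1550 = 2120 − 1ξ, giving ξ = 570 kmol.
Outlet amounts (n = n₀ + ν ξ):
  C: 2120 − 1(570) = 1550
  A: 837 − 1(570) = 267
  B: 0 + 1(570) = 570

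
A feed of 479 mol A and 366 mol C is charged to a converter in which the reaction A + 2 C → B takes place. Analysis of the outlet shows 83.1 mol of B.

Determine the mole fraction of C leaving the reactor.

For B: n = n₀ + 1ξ → 83.1 = 0 + 1ξ, giving ξ = 83.1 mol.
Outlet amounts (n = n₀ + ν ξ):
  A: 479 − 1(83.1) = 395.9
  C: 366 − 2(83.1) = 199.8
  B: 0 + 1(83.1) = 83.1
Total out = 678.8 mol; y_C = 199.8 / 678.8 = 0.2943.

0.294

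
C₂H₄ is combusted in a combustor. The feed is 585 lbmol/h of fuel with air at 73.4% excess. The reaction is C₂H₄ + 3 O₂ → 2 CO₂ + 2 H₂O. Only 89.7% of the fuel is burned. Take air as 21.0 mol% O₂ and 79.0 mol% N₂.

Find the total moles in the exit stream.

Stoichiometric O₂ = 3 × 585 = 1755 lbmol/h; O₂ fed = 1755 × 1.734 = 3043 lbmol/h.
N₂ fed = 3043 × 79/21 = 11450 lbmol/h.
Fuel reacted = 0.897 × 585 → ξ = 524.7 lbmol/h.
Outlet (n = n₀ + ν ξ):
  C₂H₄: 585 − 1(524.7) = 60.25
  O₂: 3043 − 3(524.7) = 1469
  N₂: 11450 (inert)
  CO₂: 0 + 2(524.7) = 1049
  H₂O: 0 + 2(524.7) = 1049
Total out = 60.25 + 1469 + 11450 + 1049 + 1049 = 15080 lbmol/h.

15100 lbmol/h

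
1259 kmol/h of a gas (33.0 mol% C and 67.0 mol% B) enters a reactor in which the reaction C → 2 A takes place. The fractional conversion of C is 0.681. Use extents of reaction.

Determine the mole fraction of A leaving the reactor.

C reacted = 0.681 × 415.5 = 282.9 kmol/h; ν_C = −1, so ξ = 282.9/1 = 282.9 kmol/h.
Outlet amounts (n = n₀ + ν ξ):
  C: 415.5 − 1(282.9) = 132.5
  A: 0 + 2(282.9) = 565.9
  B: 843.5 (inert)
Total out = 1542 kmol/h; y_A = 565.9 / 1542 = 0.367.

0.367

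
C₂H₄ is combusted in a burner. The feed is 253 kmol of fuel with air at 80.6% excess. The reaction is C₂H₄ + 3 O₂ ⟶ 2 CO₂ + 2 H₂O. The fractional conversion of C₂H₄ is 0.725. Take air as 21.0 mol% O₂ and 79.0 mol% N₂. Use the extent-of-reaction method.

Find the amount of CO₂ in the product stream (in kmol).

367 kmol

Stoichiometric O₂ = 3 × 253 = 759 kmol; O₂ fed = 759 × 1.806 = 1371 kmol.
N₂ fed = 1371 × 79/21 = 5157 kmol.
Fuel reacted = 0.725 × 253 → ξ = 183.4 kmol.
Outlet (n = n₀ + ν ξ):
  C₂H₄: 253 − 1(183.4) = 69.58
  O₂: 1371 − 3(183.4) = 820.5
  N₂: 5157 (inert)
  CO₂: 0 + 2(183.4) = 366.8
  H₂O: 0 + 2(183.4) = 366.8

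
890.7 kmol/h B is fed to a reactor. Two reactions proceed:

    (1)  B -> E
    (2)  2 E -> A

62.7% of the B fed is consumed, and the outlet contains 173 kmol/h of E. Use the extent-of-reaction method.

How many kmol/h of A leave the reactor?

193 kmol/h

Conversion of B: B consumed = 1ξ₁ = 0.627 × 890.7 → ξ₁ = 558.5 kmol/h.
E balance: n_E = 0 + 1ξ₁ − 2ξ₂ = 173 → ξ₂ = (1·558.5 − 173)/2 = 192.7 kmol/h.
Outlet amounts (n = n₀ + Σ ν·ξ):
  B: 890.7 − 1(558.5) = 332.2
  E: 0 + 1(558.5) − 2(192.7) = 173
  A: 0 + 1(192.7) = 192.7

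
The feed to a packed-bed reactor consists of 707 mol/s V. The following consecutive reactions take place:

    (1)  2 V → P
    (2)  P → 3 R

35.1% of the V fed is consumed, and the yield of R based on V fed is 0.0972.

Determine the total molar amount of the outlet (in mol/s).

629 mol/s

Conversion of V: V consumed = 2ξ₁ = 0.351 × 707 → ξ₁ = 124.1 mol/s.
Yield of R: 3ξ₂ / 707 = 0.0972 → ξ₂ = 22.91 mol/s.
Outlet amounts (n = n₀ + Σ ν·ξ):
  V: 707 − 2(124.1) = 458.8
  P: 0 + 1(124.1) − 1(22.91) = 101.2
  R: 0 + 3(22.91) = 68.72
Total out = 458.8 + 101.2 + 68.72 = 628.7 mol/s.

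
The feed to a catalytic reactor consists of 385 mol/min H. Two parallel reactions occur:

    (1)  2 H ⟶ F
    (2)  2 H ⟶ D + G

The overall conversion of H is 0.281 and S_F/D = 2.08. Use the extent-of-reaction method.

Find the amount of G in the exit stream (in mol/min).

17.6 mol/min

Conversion of H: H consumed = 0.281 × 385 = 108.2 mol/min = 2ξ₁ + 2ξ₂.
Selectivity: 1ξ₁ / (1ξ₂) = 2.08 → ξ₁ = 2.08 ξ₂.
Substitute: (2·2.08 + 2) ξ₂ = 108.2 → ξ₂ = 17.56 mol/min, ξ₁ = 36.53 mol/min.
Outlet amounts (n = n₀ + Σ ν·ξ):
  H: 385 − 2(36.53) − 2(17.56) = 276.8
  F: 0 + 1(36.53) = 36.53
  D: 0 + 1(17.56) = 17.56
  G: 0 + 1(17.56) = 17.56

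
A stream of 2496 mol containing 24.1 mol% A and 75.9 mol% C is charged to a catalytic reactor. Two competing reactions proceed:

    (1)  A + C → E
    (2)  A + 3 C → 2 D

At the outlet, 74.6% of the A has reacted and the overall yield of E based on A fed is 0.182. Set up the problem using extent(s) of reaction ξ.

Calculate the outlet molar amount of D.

Yield of E: 1ξ₁ / 601.5 = 0.182 → ξ₁ = 109.5 mol.
Conversion of A: 1ξ₁ + 1ξ₂ = 0.746 × 601.5 = 448.7 → ξ₂ = 339.3 mol.
Outlet amounts (n = n₀ + Σ ν·ξ):
  A: 601.5 − 1(109.5) − 1(339.3) = 152.8
  C: 1894 − 1(109.5) − 3(339.3) = 767.2
  E: 0 + 1(109.5) = 109.5
  D: 0 + 2(339.3) = 678.5

679 mol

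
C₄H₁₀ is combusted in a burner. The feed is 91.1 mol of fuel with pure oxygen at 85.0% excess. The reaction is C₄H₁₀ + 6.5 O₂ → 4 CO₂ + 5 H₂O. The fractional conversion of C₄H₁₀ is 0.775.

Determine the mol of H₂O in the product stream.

353 mol

Stoichiometric O₂ = 6.5 × 91.1 = 592.1 mol; O₂ fed = 592.1 × 1.850 = 1095 mol.
Fuel reacted = 0.775 × 91.1 → ξ = 70.6 mol.
Outlet (n = n₀ + ν ξ):
  C₄H₁₀: 91.1 − 1(70.6) = 20.5
  O₂: 1095 − 6.5(70.6) = 636.6
  CO₂: 0 + 4(70.6) = 282.4
  H₂O: 0 + 5(70.6) = 353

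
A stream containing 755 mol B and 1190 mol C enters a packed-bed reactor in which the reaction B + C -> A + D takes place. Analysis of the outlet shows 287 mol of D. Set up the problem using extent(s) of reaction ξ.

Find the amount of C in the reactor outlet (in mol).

For D: n = n₀ + 1ξ → 287 = 0 + 1ξ, giving ξ = 287 mol.
Outlet amounts (n = n₀ + ν ξ):
  B: 755 − 1(287) = 468
  C: 1190 − 1(287) = 903
  A: 0 + 1(287) = 287
  D: 0 + 1(287) = 287

903 mol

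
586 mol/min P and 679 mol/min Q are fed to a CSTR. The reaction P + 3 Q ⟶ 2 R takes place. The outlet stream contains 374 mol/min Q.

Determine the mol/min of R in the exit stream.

For Q: n = n₀ − 3ξ → 374 = 679 − 3ξ, giving ξ = 101.7 mol/min.
Outlet amounts (n = n₀ + ν ξ):
  P: 586 − 1(101.7) = 484.3
  Q: 679 − 3(101.7) = 374
  R: 0 + 2(101.7) = 203.3

203 mol/min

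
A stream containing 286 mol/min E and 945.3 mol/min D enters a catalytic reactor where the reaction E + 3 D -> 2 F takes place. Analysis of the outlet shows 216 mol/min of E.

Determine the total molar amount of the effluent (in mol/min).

1090 mol/min

For E: n = n₀ − 1ξ → 216 = 286 − 1ξ, giving ξ = 70 mol/min.
Outlet amounts (n = n₀ + ν ξ):
  E: 286 − 1(70) = 216
  D: 945.3 − 3(70) = 735.3
  F: 0 + 2(70) = 140
Total out = 216 + 735.3 + 140 = 1091 mol/min.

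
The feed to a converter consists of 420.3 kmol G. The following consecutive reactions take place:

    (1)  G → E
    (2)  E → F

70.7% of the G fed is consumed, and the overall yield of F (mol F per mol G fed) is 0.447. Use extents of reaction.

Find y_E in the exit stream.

0.26

Conversion of G: G consumed = 1ξ₁ = 0.707 × 420.3 → ξ₁ = 297.2 kmol.
Yield of F: 1ξ₂ / 420.3 = 0.447 → ξ₂ = 187.9 kmol.
Outlet amounts (n = n₀ + Σ ν·ξ):
  G: 420.3 − 1(297.2) = 123.1
  E: 0 + 1(297.2) − 1(187.9) = 109.3
  F: 0 + 1(187.9) = 187.9
Total out = 420.3 kmol; y_E = 109.3 / 420.3 = 0.26.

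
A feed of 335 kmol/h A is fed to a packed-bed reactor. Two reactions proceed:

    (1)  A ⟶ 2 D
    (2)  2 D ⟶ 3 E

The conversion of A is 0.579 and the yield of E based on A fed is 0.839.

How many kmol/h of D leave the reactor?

201 kmol/h

Conversion of A: A consumed = 1ξ₁ = 0.579 × 335 → ξ₁ = 194 kmol/h.
Yield of E: 3ξ₂ / 335 = 0.839 → ξ₂ = 93.69 kmol/h.
Outlet amounts (n = n₀ + Σ ν·ξ):
  A: 335 − 1(194) = 141
  D: 0 + 2(194) − 2(93.69) = 200.6
  E: 0 + 3(93.69) = 281.1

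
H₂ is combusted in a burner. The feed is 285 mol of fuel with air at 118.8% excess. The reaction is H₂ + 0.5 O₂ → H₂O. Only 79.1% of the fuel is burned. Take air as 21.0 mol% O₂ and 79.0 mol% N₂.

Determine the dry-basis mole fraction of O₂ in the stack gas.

0.139

Stoichiometric O₂ = 0.5 × 285 = 142.5 mol; O₂ fed = 142.5 × 2.188 = 311.8 mol.
N₂ fed = 311.8 × 79/21 = 1173 mol.
Fuel reacted = 0.791 × 285 → ξ = 225.4 mol.
Outlet (n = n₀ + ν ξ):
  H₂: 285 − 1(225.4) = 59.56
  O₂: 311.8 − 0.5(225.4) = 199.1
  N₂: 1173 (inert)
  H₂O: 0 + 1(225.4) = 225.4
Dry total = 1432 mol; y_O₂ (dry) = 199.1 / 1432 = 0.1391.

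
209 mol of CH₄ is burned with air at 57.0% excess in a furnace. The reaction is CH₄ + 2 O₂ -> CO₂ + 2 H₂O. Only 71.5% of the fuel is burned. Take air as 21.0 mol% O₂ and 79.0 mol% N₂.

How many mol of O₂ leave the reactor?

357 mol

Stoichiometric O₂ = 2 × 209 = 418 mol; O₂ fed = 418 × 1.570 = 656.3 mol.
N₂ fed = 656.3 × 79/21 = 2469 mol.
Fuel reacted = 0.715 × 209 → ξ = 149.4 mol.
Outlet (n = n₀ + ν ξ):
  CH₄: 209 − 1(149.4) = 59.56
  O₂: 656.3 − 2(149.4) = 357.4
  N₂: 2469 (inert)
  CO₂: 0 + 1(149.4) = 149.4
  H₂O: 0 + 2(149.4) = 298.9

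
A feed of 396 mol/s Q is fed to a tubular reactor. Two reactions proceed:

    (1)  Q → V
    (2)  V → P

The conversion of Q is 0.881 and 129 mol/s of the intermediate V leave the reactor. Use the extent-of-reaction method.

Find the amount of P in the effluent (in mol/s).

Conversion of Q: Q consumed = 1ξ₁ = 0.881 × 396 → ξ₁ = 348.9 mol/s.
V balance: n_V = 0 + 1ξ₁ − 1ξ₂ = 129 → ξ₂ = (1·348.9 − 129)/1 = 219.9 mol/s.
Outlet amounts (n = n₀ + Σ ν·ξ):
  Q: 396 − 1(348.9) = 47.12
  V: 0 + 1(348.9) − 1(219.9) = 129
  P: 0 + 1(219.9) = 219.9

220 mol/s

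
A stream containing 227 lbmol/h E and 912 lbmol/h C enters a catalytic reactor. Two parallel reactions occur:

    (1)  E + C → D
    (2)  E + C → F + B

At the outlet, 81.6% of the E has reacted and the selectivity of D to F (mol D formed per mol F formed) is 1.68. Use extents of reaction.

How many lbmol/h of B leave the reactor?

Conversion of E: E consumed = 0.816 × 227 = 185.2 lbmol/h = 1ξ₁ + 1ξ₂.
Selectivity: 1ξ₁ / (1ξ₂) = 1.68 → ξ₁ = 1.68 ξ₂.
Substitute: (1·1.68 + 1) ξ₂ = 185.2 → ξ₂ = 69.12 lbmol/h, ξ₁ = 116.1 lbmol/h.
Outlet amounts (n = n₀ + Σ ν·ξ):
  E: 227 − 1(116.1) − 1(69.12) = 41.77
  C: 912 − 1(116.1) − 1(69.12) = 726.8
  D: 0 + 1(116.1) = 116.1
  F: 0 + 1(69.12) = 69.12
  B: 0 + 1(69.12) = 69.12

69.1 lbmol/h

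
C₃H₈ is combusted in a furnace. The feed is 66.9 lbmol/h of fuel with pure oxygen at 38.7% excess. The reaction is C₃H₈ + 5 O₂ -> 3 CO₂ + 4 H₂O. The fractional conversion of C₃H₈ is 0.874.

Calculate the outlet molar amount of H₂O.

234 lbmol/h

Stoichiometric O₂ = 5 × 66.9 = 334.5 lbmol/h; O₂ fed = 334.5 × 1.387 = 464 lbmol/h.
Fuel reacted = 0.874 × 66.9 → ξ = 58.47 lbmol/h.
Outlet (n = n₀ + ν ξ):
  C₃H₈: 66.9 − 1(58.47) = 8.429
  O₂: 464 − 5(58.47) = 171.6
  CO₂: 0 + 3(58.47) = 175.4
  H₂O: 0 + 4(58.47) = 233.9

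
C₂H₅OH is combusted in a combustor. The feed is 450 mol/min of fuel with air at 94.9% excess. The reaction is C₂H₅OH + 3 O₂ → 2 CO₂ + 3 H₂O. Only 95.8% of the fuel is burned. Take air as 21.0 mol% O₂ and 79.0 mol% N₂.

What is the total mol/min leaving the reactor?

13400 mol/min

Stoichiometric O₂ = 3 × 450 = 1350 mol/min; O₂ fed = 1350 × 1.949 = 2631 mol/min.
N₂ fed = 2631 × 79/21 = 9898 mol/min.
Fuel reacted = 0.958 × 450 → ξ = 431.1 mol/min.
Outlet (n = n₀ + ν ξ):
  C₂H₅OH: 450 − 1(431.1) = 18.9
  O₂: 2631 − 3(431.1) = 1338
  N₂: 9898 (inert)
  CO₂: 0 + 2(431.1) = 862.2
  H₂O: 0 + 3(431.1) = 1293
Total out = 18.9 + 1338 + 9898 + 862.2 + 1293 = 13410 mol/min.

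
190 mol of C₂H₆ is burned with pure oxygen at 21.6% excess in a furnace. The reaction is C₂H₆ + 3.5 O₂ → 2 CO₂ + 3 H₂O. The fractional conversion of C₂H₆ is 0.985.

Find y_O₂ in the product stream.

Stoichiometric O₂ = 3.5 × 190 = 665 mol; O₂ fed = 665 × 1.216 = 808.6 mol.
Fuel reacted = 0.985 × 190 → ξ = 187.2 mol.
Outlet (n = n₀ + ν ξ):
  C₂H₆: 190 − 1(187.2) = 2.85
  O₂: 808.6 − 3.5(187.2) = 153.6
  CO₂: 0 + 2(187.2) = 374.3
  H₂O: 0 + 3(187.2) = 561.5
Total out = 1092 mol; y_O₂ = 153.6 / 1092 = 0.1406.

0.141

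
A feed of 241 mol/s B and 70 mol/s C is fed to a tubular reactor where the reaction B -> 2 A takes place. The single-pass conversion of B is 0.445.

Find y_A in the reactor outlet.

B reacted = 0.445 × 241 = 107.2 mol/s; ν_B = −1, so ξ = 107.2/1 = 107.2 mol/s.
Outlet amounts (n = n₀ + ν ξ):
  B: 241 − 1(107.2) = 133.8
  A: 0 + 2(107.2) = 214.5
  C: 70 (inert)
Total out = 418.2 mol/s; y_A = 214.5 / 418.2 = 0.5128.

0.513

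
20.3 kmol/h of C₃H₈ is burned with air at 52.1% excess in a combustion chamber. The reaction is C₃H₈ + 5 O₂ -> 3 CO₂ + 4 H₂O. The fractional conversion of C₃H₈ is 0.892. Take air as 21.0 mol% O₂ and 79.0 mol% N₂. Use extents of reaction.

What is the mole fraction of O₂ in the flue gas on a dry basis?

0.0911

Stoichiometric O₂ = 5 × 20.3 = 101.5 kmol/h; O₂ fed = 101.5 × 1.521 = 154.4 kmol/h.
N₂ fed = 154.4 × 79/21 = 580.8 kmol/h.
Fuel reacted = 0.892 × 20.3 → ξ = 18.11 kmol/h.
Outlet (n = n₀ + ν ξ):
  C₃H₈: 20.3 − 1(18.11) = 2.192
  O₂: 154.4 − 5(18.11) = 63.84
  N₂: 580.8 (inert)
  CO₂: 0 + 3(18.11) = 54.32
  H₂O: 0 + 4(18.11) = 72.43
Dry total = 701.1 kmol/h; y_O₂ (dry) = 63.84 / 701.1 = 0.09106.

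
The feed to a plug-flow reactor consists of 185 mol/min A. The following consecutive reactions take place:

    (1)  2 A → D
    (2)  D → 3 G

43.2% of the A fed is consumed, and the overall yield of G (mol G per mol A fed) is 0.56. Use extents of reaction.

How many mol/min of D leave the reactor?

Conversion of A: A consumed = 2ξ₁ = 0.432 × 185 → ξ₁ = 39.96 mol/min.
Yield of G: 3ξ₂ / 185 = 0.56 → ξ₂ = 34.53 mol/min.
Outlet amounts (n = n₀ + Σ ν·ξ):
  A: 185 − 2(39.96) = 105.1
  D: 0 + 1(39.96) − 1(34.53) = 5.427
  G: 0 + 3(34.53) = 103.6

5.43 mol/min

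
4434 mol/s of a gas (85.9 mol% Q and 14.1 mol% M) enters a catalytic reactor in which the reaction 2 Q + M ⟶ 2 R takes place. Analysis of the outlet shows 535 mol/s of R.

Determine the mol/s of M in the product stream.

For R: n = n₀ + 2ξ → 535 = 0 + 2ξ, giving ξ = 267.5 mol/s.
Outlet amounts (n = n₀ + ν ξ):
  Q: 3809 − 2(267.5) = 3274
  M: 625.2 − 1(267.5) = 357.7
  R: 0 + 2(267.5) = 535

358 mol/s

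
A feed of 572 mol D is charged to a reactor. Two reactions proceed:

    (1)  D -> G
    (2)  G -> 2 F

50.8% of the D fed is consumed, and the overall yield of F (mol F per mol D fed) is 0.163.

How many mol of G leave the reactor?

Conversion of D: D consumed = 1ξ₁ = 0.508 × 572 → ξ₁ = 290.6 mol.
Yield of F: 2ξ₂ / 572 = 0.163 → ξ₂ = 46.62 mol.
Outlet amounts (n = n₀ + Σ ν·ξ):
  D: 572 − 1(290.6) = 281.4
  G: 0 + 1(290.6) − 1(46.62) = 244
  F: 0 + 2(46.62) = 93.24

244 mol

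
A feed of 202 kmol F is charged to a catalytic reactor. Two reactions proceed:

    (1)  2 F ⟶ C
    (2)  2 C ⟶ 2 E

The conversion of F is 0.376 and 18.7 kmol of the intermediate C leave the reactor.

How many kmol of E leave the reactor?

19.3 kmol

Conversion of F: F consumed = 2ξ₁ = 0.376 × 202 → ξ₁ = 37.98 kmol.
C balance: n_C = 0 + 1ξ₁ − 2ξ₂ = 18.7 → ξ₂ = (1·37.98 − 18.7)/2 = 9.638 kmol.
Outlet amounts (n = n₀ + Σ ν·ξ):
  F: 202 − 2(37.98) = 126
  C: 0 + 1(37.98) − 2(9.638) = 18.7
  E: 0 + 2(9.638) = 19.28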